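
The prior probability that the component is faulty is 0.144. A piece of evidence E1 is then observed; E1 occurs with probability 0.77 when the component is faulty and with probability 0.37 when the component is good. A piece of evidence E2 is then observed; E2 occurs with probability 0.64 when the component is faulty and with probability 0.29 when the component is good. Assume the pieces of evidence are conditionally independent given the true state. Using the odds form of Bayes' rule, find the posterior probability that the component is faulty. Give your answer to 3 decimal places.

Posterior probability ≈ 0.436

Prior odds = 0.144/(1−0.144) = 0.16822.
Likelihood ratio for E1 = 0.77/0.37 = 2.0811.
Likelihood ratio for E2 = 0.64/0.29 = 2.2069.
Posterior odds = prior odds × LR₁ × LR₂ = 0.77261.
Posterior probability = odds/(1+odds) = 0.77261/1.7726 = 0.436.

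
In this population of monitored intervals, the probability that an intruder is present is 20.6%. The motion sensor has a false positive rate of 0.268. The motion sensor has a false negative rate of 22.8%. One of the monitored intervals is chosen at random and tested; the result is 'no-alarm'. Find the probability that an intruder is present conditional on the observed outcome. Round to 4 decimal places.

P(H | E) ≈ 0.0748

Write H for 'an intruder is present'. Prior odds H:¬H = 0.206/0.794 = 0.25945. For the 'no-alarm' outcome, the likelihood ratio is 0.228/0.732 = 0.31148.
Posterior odds = 0.25945 × 0.31148 = 0.080811, so P(H|E) = 0.080811/(1+0.080811) = 0.0748.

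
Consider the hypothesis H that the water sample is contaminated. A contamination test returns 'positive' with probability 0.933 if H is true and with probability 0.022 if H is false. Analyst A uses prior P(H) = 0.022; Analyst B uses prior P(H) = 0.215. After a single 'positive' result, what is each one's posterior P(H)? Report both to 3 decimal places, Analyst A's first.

Analyst A: 0.488; Analyst B: 0.921

P('+'|H) = 0.933, P('+'|¬H) = 0.022.
Analyst A: numerator 0.933·0.022 = 0.020526; evidence = 0.020526+0.022·0.978 = 0.042042; posterior = 0.488.
Analyst B: numerator 0.933·0.215 = 0.20059; evidence = 0.20059+0.022·0.785 = 0.21787; posterior = 0.921.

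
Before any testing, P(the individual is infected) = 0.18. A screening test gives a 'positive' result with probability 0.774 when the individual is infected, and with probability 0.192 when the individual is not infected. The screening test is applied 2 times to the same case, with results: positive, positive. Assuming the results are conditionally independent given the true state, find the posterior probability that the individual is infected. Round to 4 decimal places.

Posterior P(H) ≈ 0.7811

With H the event that the individual is infected, the joint likelihood of the observed sequence is P(data|H) = 0.774·0.774 = 0.59908 and P(data|¬H) = 0.192·0.192 = 0.036864.
Bayes: P(H|data) = 0.18·0.59908 / (0.18·0.59908 + 0.82·0.036864) = 0.10783/0.13806 = 0.7811.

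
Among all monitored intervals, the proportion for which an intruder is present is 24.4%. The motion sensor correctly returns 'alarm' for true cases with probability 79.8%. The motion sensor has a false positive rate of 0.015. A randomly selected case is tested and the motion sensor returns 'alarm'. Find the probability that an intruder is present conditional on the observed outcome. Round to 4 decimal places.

P(H | E) ≈ 0.9450

Write H for 'an intruder is present'. Prior odds H:¬H = 0.244/0.756 = 0.32275. For the 'alarm' outcome, the likelihood ratio is 0.798/0.015 = 53.200.
Posterior odds = 0.32275 × 53.200 = 17.170, so P(H|E) = 17.170/(1+17.170) = 0.9450.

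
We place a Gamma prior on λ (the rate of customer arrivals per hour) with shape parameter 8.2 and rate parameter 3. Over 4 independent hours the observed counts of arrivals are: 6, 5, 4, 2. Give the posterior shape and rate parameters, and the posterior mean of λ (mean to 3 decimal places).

Posterior: Gamma(shape=25.2, rate=7); mean ≈ 3.600

The Poisson likelihood adds the total count to the shape and the number of exposure periods to the rate. Here ∑xᵢ = 17 and n = 4, so shape 8.2→25.2 and rate 3→7.
Posterior mean = shape/rate = 25.2/7 = 3.600.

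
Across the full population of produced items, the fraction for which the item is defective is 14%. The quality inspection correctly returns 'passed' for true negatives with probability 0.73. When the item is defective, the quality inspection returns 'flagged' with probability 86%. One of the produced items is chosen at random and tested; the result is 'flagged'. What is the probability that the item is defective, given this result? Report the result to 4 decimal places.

Let H be the event that the item is defective. P(H) = 0.14, so P(¬H) = 0.86. With E the 'flagged' result, P(E|H) = 0.86 and P(E|¬H) = 0.27.
P(E) = 0.86·0.14 + 0.27·0.86 = 0.12040 + 0.23220 = 0.35260.
By Bayes' theorem, P(H|E) = 0.12040 / 0.35260 = 0.3415.

P(H | E) ≈ 0.3415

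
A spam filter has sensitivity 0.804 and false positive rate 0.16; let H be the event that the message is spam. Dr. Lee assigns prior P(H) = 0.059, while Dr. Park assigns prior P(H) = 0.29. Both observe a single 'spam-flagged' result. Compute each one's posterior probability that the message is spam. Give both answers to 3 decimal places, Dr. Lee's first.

P('+'|H) = 0.804, P('+'|¬H) = 0.16.
Dr. Lee: numerator 0.804·0.059 = 0.047436; evidence = 0.047436+0.16·0.941 = 0.19800; posterior = 0.240.
Dr. Park: numerator 0.804·0.29 = 0.23316; evidence = 0.23316+0.16·0.71 = 0.34676; posterior = 0.672.

Dr. Lee: 0.240; Dr. Park: 0.672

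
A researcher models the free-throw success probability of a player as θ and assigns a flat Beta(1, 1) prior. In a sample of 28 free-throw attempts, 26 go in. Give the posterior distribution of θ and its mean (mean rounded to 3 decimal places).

Observing 26 successes and 2 failures updates Beta(1, 1) by adding the success and failure counts to the two shape parameters: α = 1+26 = 27, β = 1+2 = 3.
Posterior mean = α/(α+β) = 27/30 = 0.900.

Posterior: Beta(27, 3); mean ≈ 0.900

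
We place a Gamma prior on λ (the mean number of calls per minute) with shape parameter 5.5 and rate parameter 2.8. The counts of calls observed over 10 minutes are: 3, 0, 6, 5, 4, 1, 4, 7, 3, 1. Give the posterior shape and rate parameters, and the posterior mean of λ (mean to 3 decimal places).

Posterior: Gamma(shape=39.5, rate=12.8); mean ≈ 3.086

The Poisson likelihood adds the total count to the shape and the number of exposure periods to the rate. Here ∑xᵢ = 34 and n = 10, so shape 5.5→39.5 and rate 2.8→12.8.
E[λ | data] = 39.5/12.8 = 3.086.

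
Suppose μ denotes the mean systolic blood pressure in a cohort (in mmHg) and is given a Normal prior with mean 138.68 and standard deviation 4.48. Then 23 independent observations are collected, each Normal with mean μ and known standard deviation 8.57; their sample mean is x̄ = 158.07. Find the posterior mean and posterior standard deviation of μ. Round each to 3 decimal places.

With known σ, the Normal prior is conjugate. Weight on the data is w = (n/σ²)/(n/σ² + 1/τ₀²) = 0.313160/(0.313160+0.0498246) = 0.86274.
Posterior mean = w·x̄ + (1−w)·μ₀ = 0.86274·158.07 + 0.13726·138.68 = 155.408. Posterior variance = 1/(0.313160+0.0498246) = 2.75494, so SD = 1.660.

Posterior mean ≈ 155.408; posterior SD ≈ 1.660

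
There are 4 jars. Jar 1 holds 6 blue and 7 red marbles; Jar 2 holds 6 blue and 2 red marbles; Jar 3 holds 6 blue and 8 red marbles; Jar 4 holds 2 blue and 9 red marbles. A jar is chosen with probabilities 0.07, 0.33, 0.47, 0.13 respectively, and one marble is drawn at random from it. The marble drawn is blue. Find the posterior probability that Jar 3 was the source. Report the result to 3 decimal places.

P(blue|Jar 1) = 0.4615; P(blue|Jar 2) = 0.75; P(blue|Jar 3) = 0.4286; P(blue|Jar 4) = 0.1818.
Prior × likelihood for each source: 0.07·0.4615=0.03231, 0.33·0.75=0.2475, 0.47·0.4286=0.2014, 0.13·0.1818=0.02364. Summing gives P(blue) = 0.50487.
P(Jar 3 | blue) = 0.2014 / 0.50487 = 0.399.

Posterior probability ≈ 0.399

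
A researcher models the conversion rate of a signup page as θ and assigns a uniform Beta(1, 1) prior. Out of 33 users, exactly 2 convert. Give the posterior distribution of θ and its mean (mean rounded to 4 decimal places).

Posterior: Beta(3, 32); mean ≈ 0.0857

The binomial likelihood is conjugate to the Beta prior: with 2 successes and 31 failures, the posterior is Beta(1+2, 1+31) = Beta(3, 32).
E[θ | data] = 3/(3+32) = 0.0857.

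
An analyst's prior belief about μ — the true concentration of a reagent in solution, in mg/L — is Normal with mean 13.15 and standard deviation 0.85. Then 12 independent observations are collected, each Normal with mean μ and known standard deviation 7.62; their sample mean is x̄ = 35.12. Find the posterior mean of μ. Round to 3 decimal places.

With known σ, the Normal prior is conjugate. Weight on the data is w = (n/σ²)/(n/σ² + 1/τ₀²) = 0.206667/(0.206667+1.38408) = 0.12992.
Posterior mean = w·x̄ + (1−w)·μ₀ = 0.12992·35.12 + 0.87008·13.15 = 16.004.

Posterior mean ≈ 16.004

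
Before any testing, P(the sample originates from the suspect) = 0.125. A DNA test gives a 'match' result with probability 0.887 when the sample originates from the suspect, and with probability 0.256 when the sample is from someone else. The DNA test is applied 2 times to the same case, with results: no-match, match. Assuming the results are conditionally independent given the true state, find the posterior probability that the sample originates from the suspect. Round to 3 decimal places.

Posterior P(H) ≈ 0.070

With H the event that the sample originates from the suspect, the joint likelihood of the observed sequence is P(data|H) = 0.113·0.887 = 0.10023 and P(data|¬H) = 0.744·0.256 = 0.19046.
Bayes: P(H|data) = 0.125·0.10023 / (0.125·0.10023 + 0.875·0.19046) = 0.012529/0.17918 = 0.0699.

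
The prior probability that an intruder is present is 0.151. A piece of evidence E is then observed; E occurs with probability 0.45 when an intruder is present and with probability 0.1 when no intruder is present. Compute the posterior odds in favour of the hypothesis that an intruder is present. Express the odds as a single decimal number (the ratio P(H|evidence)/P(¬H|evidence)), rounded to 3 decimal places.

Posterior odds ≈ 0.800

Prior odds = 0.151/(1−0.151) = 0.17786.
Likelihood ratio for E = 0.45/0.1 = 4.5000.
Posterior odds = prior odds × LR = 0.80035.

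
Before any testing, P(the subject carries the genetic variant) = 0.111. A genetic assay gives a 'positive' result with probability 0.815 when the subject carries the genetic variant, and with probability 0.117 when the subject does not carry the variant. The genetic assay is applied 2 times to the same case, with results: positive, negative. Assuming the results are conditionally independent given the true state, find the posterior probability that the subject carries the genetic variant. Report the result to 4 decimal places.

Posterior P(H) ≈ 0.1541

With H the event that the subject carries the genetic variant, the joint likelihood of the observed sequence is P(data|H) = 0.815·0.185 = 0.15077 and P(data|¬H) = 0.117·0.883 = 0.10331.
Bayes: P(H|data) = 0.111·0.15077 / (0.111·0.15077 + 0.889·0.10331) = 0.016736/0.10858 = 0.1541.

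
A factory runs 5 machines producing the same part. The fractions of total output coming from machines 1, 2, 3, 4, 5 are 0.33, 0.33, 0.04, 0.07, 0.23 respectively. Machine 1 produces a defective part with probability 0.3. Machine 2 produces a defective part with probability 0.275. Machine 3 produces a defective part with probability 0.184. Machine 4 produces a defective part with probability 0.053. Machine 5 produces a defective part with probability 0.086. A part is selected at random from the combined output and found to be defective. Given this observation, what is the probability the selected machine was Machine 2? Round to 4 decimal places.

Tabulate prior·likelihood by source: [1] prior 0.33, lik 0.3, product 0.09900; [2] prior 0.33, lik 0.275, product 0.09075; [3] prior 0.04, lik 0.184, product 0.007360; [4] prior 0.07, lik 0.053, product 0.003710; [5] prior 0.23, lik 0.086, product 0.01978.
Normalizing constant = 0.22060; the posterior for Machine 2 is its product over the sum, 0.09075/0.22060 = 0.4114.

Posterior probability ≈ 0.4114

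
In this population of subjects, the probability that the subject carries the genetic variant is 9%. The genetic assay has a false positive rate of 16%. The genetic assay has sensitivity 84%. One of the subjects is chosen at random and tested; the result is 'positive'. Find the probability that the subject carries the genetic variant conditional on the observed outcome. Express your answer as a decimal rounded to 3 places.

P(H | E) ≈ 0.342

Write H for 'the subject carries the genetic variant'. Prior odds H:¬H = 0.09/0.91 = 0.098901. For the 'positive' outcome, the likelihood ratio is 0.84/0.16 = 5.2500.
Posterior odds = 0.098901 × 5.2500 = 0.51923, so P(H|E) = 0.51923/(1+0.51923) = 0.342.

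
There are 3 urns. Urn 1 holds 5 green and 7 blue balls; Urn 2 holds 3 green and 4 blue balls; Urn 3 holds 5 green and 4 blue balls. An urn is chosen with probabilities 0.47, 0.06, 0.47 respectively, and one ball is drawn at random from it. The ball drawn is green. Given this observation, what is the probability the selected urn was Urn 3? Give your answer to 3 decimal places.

Posterior probability ≈ 0.541

Tabulate prior·likelihood by source: [1] prior 0.47, lik 0.4167, product 0.1958; [2] prior 0.06, lik 0.4286, product 0.02571; [3] prior 0.47, lik 0.5556, product 0.2611.
Normalizing constant = 0.48266; the posterior for Urn 3 is its product over the sum, 0.2611/0.48266 = 0.541.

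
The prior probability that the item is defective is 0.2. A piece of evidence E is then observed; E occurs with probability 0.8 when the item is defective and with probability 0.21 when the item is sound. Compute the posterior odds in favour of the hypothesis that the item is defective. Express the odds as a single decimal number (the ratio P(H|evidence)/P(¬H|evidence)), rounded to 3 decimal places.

Posterior odds ≈ 0.952

Prior odds = 0.2/(1−0.2) = 0.25000. In log-odds, ln(0.25000) = -1.3863.
Add log likelihood ratio: ln(3.8095) = 1.3375.
Posterior log-odds = -0.048790, so posterior odds = exp(-0.048790) = 0.95238.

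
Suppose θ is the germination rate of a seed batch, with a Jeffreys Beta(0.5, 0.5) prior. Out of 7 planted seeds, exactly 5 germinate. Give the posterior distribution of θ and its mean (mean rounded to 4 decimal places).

Posterior: Beta(5.5, 2.5); mean ≈ 0.6875

Observing 5 successes and 2 failures updates Beta(0.5, 0.5) by adding the success and failure counts to the two shape parameters: α = 0.5+5 = 5.5, β = 0.5+2 = 2.5.
Posterior mean = α/(α+β) = 5.5/8 = 0.6875.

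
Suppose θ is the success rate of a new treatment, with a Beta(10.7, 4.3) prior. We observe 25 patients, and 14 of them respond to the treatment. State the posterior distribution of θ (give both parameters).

Posterior: Beta(24.7, 15.3)

The binomial likelihood is conjugate to the Beta prior: with 14 successes and 11 failures, the posterior is Beta(10.7+14, 4.3+11) = Beta(24.7, 15.3).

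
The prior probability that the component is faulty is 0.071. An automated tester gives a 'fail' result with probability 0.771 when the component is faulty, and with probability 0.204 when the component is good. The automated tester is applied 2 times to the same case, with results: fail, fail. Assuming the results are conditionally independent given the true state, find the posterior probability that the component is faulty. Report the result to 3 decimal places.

Let H be the event that the component is faulty; start with P(H) = 0.071. P('fail'|H) = 0.771, P('fail'|¬H) = 0.204.
Update on result 1 ('fail'): P(H) ← 0.771·0.0710 / (0.771·0.0710 + 0.204·0.9290) = 0.054741/0.24426 = 0.2241.
Update on result 2 ('fail'): P(H) ← 0.771·0.2241 / (0.771·0.2241 + 0.204·0.7759) = 0.17279/0.33107 = 0.5219.

Posterior P(H) ≈ 0.522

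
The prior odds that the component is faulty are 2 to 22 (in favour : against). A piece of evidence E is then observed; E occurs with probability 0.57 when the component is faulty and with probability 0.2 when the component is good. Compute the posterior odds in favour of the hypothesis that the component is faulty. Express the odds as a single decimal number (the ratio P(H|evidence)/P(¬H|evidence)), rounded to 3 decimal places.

Posterior odds ≈ 0.259

Prior odds = 2/22 = 0.090909. In log-odds, ln(0.090909) = -2.3979.
Add log likelihood ratio: ln(2.8500) = 1.0473.
Posterior log-odds = -1.3506, so posterior odds = exp(-1.3506) = 0.25909.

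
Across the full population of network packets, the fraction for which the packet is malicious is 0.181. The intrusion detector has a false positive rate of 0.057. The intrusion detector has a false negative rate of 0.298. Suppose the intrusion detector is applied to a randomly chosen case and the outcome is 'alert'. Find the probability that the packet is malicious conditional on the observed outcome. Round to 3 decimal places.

Let H be the event that the packet is malicious. P(H) = 0.181, so P(¬H) = 0.819. With E the 'alert' result, P(E|H) = 0.702 and P(E|¬H) = 0.057.
P(E) = 0.702·0.181 + 0.057·0.819 = 0.12706 + 0.046683 = 0.17374.
By Bayes' theorem, P(H|E) = 0.12706 / 0.17374 = 0.731.

P(H | E) ≈ 0.731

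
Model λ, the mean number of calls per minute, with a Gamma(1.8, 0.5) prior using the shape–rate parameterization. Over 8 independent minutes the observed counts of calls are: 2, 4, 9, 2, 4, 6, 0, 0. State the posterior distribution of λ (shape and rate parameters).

Posterior: Gamma(shape=28.8, rate=8.5)

The Poisson likelihood adds the total count to the shape and the number of exposure periods to the rate. Here ∑xᵢ = 27 and n = 8, so shape 1.8→28.8 and rate 0.5→8.5.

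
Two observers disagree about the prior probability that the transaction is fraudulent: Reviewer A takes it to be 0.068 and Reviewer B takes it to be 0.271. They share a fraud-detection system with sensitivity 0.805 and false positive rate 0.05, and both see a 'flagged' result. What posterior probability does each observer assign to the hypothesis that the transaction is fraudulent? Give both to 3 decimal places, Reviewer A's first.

P('+'|H) = 0.805, P('+'|¬H) = 0.05.
Reviewer A: numerator 0.805·0.068 = 0.054740; evidence = 0.054740+0.05·0.932 = 0.10134; posterior = 0.540.
Reviewer B: numerator 0.805·0.271 = 0.21816; evidence = 0.21816+0.05·0.729 = 0.25461; posterior = 0.857.

Reviewer A: 0.540; Reviewer B: 0.857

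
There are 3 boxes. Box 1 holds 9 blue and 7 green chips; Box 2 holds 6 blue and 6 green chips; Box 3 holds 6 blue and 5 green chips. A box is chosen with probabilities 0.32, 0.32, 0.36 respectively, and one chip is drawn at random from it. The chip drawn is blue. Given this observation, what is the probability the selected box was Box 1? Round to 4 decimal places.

Posterior probability ≈ 0.3356

Tabulate prior·likelihood by source: [1] prior 0.32, lik 0.5625, product 0.1800; [2] prior 0.32, lik 0.5, product 0.1600; [3] prior 0.36, lik 0.5455, product 0.1964.
Normalizing constant = 0.53636; the posterior for Box 1 is its product over the sum, 0.1800/0.53636 = 0.3356.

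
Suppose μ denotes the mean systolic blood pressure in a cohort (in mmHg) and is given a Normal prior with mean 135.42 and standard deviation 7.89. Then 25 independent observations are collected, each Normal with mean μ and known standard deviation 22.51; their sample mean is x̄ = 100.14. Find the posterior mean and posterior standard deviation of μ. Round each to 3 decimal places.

Posterior mean ≈ 108.805; posterior SD ≈ 3.910

With known σ, the Normal prior is conjugate. Weight on the data is w = (n/σ²)/(n/σ² + 1/τ₀²) = 0.0493388/(0.0493388+0.0160637) = 0.75439.
Posterior mean = w·x̄ + (1−w)·μ₀ = 0.75439·100.14 + 0.24561·135.42 = 108.805. Posterior variance = 1/(0.0493388+0.0160637) = 15.2899, so SD = 3.910.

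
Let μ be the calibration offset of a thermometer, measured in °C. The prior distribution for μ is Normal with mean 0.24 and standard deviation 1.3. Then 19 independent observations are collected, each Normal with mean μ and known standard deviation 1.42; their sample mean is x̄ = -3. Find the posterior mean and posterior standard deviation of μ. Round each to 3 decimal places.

Posterior mean ≈ -2.809; posterior SD ≈ 0.316

With known σ, the Normal prior is conjugate. Weight on the data is w = (n/σ²)/(n/σ² + 1/τ₀²) = 9.42273/(9.42273+0.591716) = 0.94091.
Posterior mean = w·x̄ + (1−w)·μ₀ = 0.94091·-3 + 0.059086·0.24 = -2.809. Posterior variance = 1/(9.42273+0.591716) = 0.0998557, so SD = 0.316.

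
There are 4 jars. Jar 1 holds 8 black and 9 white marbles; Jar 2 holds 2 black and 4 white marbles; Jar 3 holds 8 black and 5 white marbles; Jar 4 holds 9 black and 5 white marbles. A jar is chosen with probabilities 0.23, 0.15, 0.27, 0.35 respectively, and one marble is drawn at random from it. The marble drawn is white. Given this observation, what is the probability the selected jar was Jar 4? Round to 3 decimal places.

P(white|Jar 1) = 0.5294; P(white|Jar 2) = 0.6667; P(white|Jar 3) = 0.3846; P(white|Jar 4) = 0.3571.
Prior × likelihood for each source: 0.23·0.5294=0.1218, 0.15·0.6667=0.1000, 0.27·0.3846=0.1038, 0.35·0.3571=0.1250. Summing gives P(white) = 0.45061.
P(Jar 4 | white) = 0.1250 / 0.45061 = 0.277.

Posterior probability ≈ 0.277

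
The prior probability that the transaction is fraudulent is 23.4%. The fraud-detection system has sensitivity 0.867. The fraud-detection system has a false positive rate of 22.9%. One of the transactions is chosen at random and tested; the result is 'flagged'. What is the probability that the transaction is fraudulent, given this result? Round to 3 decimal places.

P(H | E) ≈ 0.536

Let H be the event that the transaction is fraudulent. P(H) = 0.234, so P(¬H) = 0.766. With E the 'flagged' result, P(E|H) = 0.867 and P(E|¬H) = 0.229.
P(E) = 0.867·0.234 + 0.229·0.766 = 0.20288 + 0.17541 = 0.37829.
By Bayes' theorem, P(H|E) = 0.20288 / 0.37829 = 0.536.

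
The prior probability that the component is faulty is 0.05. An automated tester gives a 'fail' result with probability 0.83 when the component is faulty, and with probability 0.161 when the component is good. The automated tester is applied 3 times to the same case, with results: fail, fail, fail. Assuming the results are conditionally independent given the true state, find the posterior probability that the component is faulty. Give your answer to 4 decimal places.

Posterior P(H) ≈ 0.8782

Let H be the event that the component is faulty; start with P(H) = 0.05. P('fail'|H) = 0.83, P('fail'|¬H) = 0.161.
Update on result 1 ('fail'): P(H) ← 0.83·0.0500 / (0.83·0.0500 + 0.161·0.9500) = 0.041500/0.19445 = 0.2134.
Update on result 2 ('fail'): P(H) ← 0.83·0.2134 / (0.83·0.2134 + 0.161·0.7866) = 0.17714/0.30378 = 0.5831.
Update on result 3 ('fail'): P(H) ← 0.83·0.5831 / (0.83·0.5831 + 0.161·0.4169) = 0.48399/0.55111 = 0.8782.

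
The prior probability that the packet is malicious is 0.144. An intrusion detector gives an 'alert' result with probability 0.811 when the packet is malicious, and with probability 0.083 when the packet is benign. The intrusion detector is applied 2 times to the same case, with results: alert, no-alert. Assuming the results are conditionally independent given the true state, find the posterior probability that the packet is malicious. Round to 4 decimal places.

Let H be the event that the packet is malicious; start with P(H) = 0.144. P('alert'|H) = 0.811, P('alert'|¬H) = 0.083.
Update on result 1 ('alert'): P(H) ← 0.811·0.1440 / (0.811·0.1440 + 0.083·0.8560) = 0.11678/0.18783 = 0.6217.
Update on result 2 ('no-alert'): P(H) ← 0.189·0.6217 / (0.189·0.6217 + 0.917·0.3783) = 0.11751/0.46437 = 0.2531.

Posterior P(H) ≈ 0.2531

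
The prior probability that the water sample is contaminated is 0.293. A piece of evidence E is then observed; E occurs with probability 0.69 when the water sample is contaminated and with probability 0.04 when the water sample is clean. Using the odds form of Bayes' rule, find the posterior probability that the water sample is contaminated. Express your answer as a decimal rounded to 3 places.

Prior odds = 0.293/(1−0.293) = 0.41443.
Likelihood ratio for E = 0.69/0.04 = 17.250.
Posterior odds = prior odds × LR = 7.1489.
Posterior probability = odds/(1+odds) = 7.1489/8.1489 = 0.877.

Posterior probability ≈ 0.877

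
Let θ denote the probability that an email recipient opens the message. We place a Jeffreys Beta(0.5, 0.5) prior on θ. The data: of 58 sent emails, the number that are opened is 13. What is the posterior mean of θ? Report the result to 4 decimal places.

The binomial likelihood is conjugate to the Beta prior: with 13 successes and 45 failures, the posterior is Beta(0.5+13, 0.5+45) = Beta(13.5, 45.5).
Posterior mean = α/(α+β) = 13.5/59 = 0.2288.

Posterior mean ≈ 0.2288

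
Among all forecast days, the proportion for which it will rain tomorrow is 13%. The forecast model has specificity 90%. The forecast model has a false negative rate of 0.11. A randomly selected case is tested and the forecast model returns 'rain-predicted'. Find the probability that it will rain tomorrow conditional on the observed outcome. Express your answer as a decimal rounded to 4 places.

P(H | E) ≈ 0.5708

Write H for 'it will rain tomorrow'. Prior odds H:¬H = 0.13/0.87 = 0.14943. For the 'rain-predicted' outcome, the likelihood ratio is 0.89/0.1 = 8.9000.
Posterior odds = 0.14943 × 8.9000 = 1.3299, so P(H|E) = 1.3299/(1+1.3299) = 0.5708.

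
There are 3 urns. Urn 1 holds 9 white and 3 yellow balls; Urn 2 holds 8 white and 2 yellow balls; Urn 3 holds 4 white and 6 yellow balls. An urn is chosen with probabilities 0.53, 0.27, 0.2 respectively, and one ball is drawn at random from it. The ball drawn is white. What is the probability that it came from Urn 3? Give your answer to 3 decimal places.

Tabulate prior·likelihood by source: [1] prior 0.53, lik 0.75, product 0.3975; [2] prior 0.27, lik 0.8, product 0.2160; [3] prior 0.2, lik 0.4, product 0.08000.
Normalizing constant = 0.69350; the posterior for Urn 3 is its product over the sum, 0.08000/0.69350 = 0.115.

Posterior probability ≈ 0.115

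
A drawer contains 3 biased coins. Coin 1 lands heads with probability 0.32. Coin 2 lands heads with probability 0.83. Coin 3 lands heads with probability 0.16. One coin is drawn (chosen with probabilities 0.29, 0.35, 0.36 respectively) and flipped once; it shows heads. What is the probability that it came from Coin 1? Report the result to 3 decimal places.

P(heads|C1) = 0.32; P(heads|C2) = 0.83; P(heads|C3) = 0.16.
Prior × likelihood for each source: 0.29·0.32=0.09280, 0.35·0.83=0.2905, 0.36·0.16=0.05760. Summing gives P(heads) = 0.44090.
P(Coin 1 | heads) = 0.09280 / 0.44090 = 0.210.

Posterior probability ≈ 0.210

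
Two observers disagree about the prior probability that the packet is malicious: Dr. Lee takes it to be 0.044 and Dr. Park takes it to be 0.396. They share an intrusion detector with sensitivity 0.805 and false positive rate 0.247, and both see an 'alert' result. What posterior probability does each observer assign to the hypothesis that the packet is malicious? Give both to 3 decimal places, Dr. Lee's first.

The likelihood ratio for an 'alert' result is 0.805/0.247 = 3.2591.
Dr. Lee: prior odds 0.044/0.956 = 0.046025; posterior odds 0.15000; posterior probability 0.130.
Dr. Park: prior odds 0.396/0.604 = 0.65563; posterior odds 2.1368; posterior probability 0.681.

Dr. Lee: 0.130; Dr. Park: 0.681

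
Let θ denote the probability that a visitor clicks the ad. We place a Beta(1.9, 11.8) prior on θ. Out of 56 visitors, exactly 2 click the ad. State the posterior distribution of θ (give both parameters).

Posterior: Beta(3.9, 65.8)

Observing 2 successes and 54 failures updates Beta(1.9, 11.8) by adding the success and failure counts to the two shape parameters: α = 1.9+2 = 3.9, β = 11.8+54 = 65.8.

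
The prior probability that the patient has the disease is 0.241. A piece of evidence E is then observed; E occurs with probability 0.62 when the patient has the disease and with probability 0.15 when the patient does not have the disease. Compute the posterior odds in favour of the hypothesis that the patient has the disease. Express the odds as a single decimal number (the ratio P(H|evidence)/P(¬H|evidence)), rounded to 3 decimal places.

Posterior odds ≈ 1.312

Prior odds = 0.241/(1−0.241) = 0.31752. In log-odds, ln(0.31752) = -1.1472.
Add log likelihood ratio: ln(4.1333) = 1.4191.
Posterior log-odds = 0.27188, so posterior odds = exp(0.27188) = 1.3124.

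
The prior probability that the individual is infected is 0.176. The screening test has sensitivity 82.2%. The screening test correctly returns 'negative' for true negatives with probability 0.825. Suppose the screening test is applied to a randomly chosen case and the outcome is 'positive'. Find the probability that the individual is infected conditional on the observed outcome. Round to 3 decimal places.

P(H | E) ≈ 0.501

Write H for 'the individual is infected'. Prior odds H:¬H = 0.176/0.824 = 0.21359. For the 'positive' outcome, the likelihood ratio is 0.822/0.175 = 4.6971.
Posterior odds = 0.21359 × 4.6971 = 1.0033, so P(H|E) = 1.0033/(1+1.0033) = 0.501.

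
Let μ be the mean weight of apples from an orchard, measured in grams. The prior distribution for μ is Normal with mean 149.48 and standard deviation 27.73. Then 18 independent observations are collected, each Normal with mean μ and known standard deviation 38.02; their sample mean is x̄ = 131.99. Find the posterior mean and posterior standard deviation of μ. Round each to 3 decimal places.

Posterior mean ≈ 133.644; posterior SD ≈ 8.527

With known σ, the Normal prior is conjugate. Weight on the data is w = (n/σ²)/(n/σ² + 1/τ₀²) = 0.0124523/(0.0124523+0.00130047) = 0.90544.
Posterior mean = w·x̄ + (1−w)·μ₀ = 0.90544·131.99 + 0.094561·149.48 = 133.644. Posterior variance = 1/(0.0124523+0.00130047) = 72.7128, so SD = 8.527.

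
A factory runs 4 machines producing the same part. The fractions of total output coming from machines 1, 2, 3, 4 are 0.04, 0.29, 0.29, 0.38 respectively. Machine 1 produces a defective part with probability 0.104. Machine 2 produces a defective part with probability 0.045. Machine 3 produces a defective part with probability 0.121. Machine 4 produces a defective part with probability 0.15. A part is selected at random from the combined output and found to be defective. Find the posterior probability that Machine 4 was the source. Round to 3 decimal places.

P(defective|M1) = 0.104; P(defective|M2) = 0.045; P(defective|M3) = 0.121; P(defective|M4) = 0.15.
Prior × likelihood for each source: 0.04·0.104=0.004160, 0.29·0.045=0.01305, 0.29·0.121=0.03509, 0.38·0.15=0.05700. Summing gives P(defective) = 0.10930.
P(Machine 4 | defective) = 0.05700 / 0.10930 = 0.522.

Posterior probability ≈ 0.522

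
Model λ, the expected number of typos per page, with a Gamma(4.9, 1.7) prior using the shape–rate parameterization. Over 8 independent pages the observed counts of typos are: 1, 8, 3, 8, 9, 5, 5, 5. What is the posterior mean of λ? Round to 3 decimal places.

Posterior mean ≈ 5.041

Total count ∑xᵢ = 44 over n = 8 pages.
Gamma is conjugate to the Poisson likelihood: posterior is Gamma(shape = 4.9+44 = 48.9, rate = 1.7+8 = 9.7).
E[λ | data] = 48.9/9.7 = 5.041.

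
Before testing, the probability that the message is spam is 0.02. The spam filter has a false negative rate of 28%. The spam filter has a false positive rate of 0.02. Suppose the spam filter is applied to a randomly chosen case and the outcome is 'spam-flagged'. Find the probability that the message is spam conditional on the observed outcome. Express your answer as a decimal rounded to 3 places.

Write H for 'the message is spam'. Prior odds H:¬H = 0.02/0.98 = 0.020408. For the 'spam-flagged' outcome, the likelihood ratio is 0.72/0.02 = 36.000.
Posterior odds = 0.020408 × 36.000 = 0.73469, so P(H|E) = 0.73469/(1+0.73469) = 0.424.

P(H | E) ≈ 0.424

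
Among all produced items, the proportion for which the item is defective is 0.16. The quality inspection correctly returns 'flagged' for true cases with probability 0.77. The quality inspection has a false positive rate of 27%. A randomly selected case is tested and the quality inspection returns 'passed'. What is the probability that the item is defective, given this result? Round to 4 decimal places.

Write H for 'the item is defective'. Prior odds H:¬H = 0.16/0.84 = 0.19048. For the 'passed' outcome, the likelihood ratio is 0.23/0.73 = 0.31507.
Posterior odds = 0.19048 × 0.31507 = 0.060013, so P(H|E) = 0.060013/(1+0.060013) = 0.0566.

P(H | E) ≈ 0.0566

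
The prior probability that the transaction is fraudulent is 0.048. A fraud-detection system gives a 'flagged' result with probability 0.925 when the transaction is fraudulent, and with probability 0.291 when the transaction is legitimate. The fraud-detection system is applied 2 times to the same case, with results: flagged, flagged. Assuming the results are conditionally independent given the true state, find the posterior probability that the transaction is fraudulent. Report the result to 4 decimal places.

Let H be the event that the transaction is fraudulent; start with P(H) = 0.048. P('flagged'|H) = 0.925, P('flagged'|¬H) = 0.291.
Update on result 1 ('flagged'): P(H) ← 0.925·0.0480 / (0.925·0.0480 + 0.291·0.9520) = 0.044400/0.32143 = 0.1381.
Update on result 2 ('flagged'): P(H) ← 0.925·0.1381 / (0.925·0.1381 + 0.291·0.8619) = 0.12777/0.37858 = 0.3375.

Posterior P(H) ≈ 0.3375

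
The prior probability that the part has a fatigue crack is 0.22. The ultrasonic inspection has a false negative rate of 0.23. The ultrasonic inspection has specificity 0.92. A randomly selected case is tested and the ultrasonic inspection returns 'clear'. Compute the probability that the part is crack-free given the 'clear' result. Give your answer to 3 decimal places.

Let H be the event that the part has a fatigue crack. P(H) = 0.22, so P(¬H) = 0.78. With E the 'clear' result, P(E|H) = 0.23 and P(E|¬H) = 0.92.
P(E) = 0.23·0.22 + 0.92·0.78 = 0.050600 + 0.71760 = 0.76820.
By Bayes' theorem, P(H|E) = 0.050600 / 0.76820 = 0.066. Hence P(¬H|E) = 1 − 0.066 = 0.934.

P(¬H | E) ≈ 0.934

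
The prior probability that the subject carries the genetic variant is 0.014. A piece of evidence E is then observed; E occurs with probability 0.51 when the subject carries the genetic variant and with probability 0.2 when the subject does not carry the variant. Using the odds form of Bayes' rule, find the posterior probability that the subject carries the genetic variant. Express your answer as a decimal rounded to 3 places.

Prior odds = 0.014/(1−0.014) = 0.014199.
Likelihood ratio for E = 0.51/0.2 = 2.5500.
Posterior odds = prior odds × LR = 0.036207.
Posterior probability = odds/(1+odds) = 0.036207/1.0362 = 0.035.

Posterior probability ≈ 0.035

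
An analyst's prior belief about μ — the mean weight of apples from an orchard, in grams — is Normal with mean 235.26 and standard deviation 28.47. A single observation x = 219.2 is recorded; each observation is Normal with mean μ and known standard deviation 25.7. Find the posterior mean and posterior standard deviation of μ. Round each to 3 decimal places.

Prior precision 1/τ₀² = 1/28.47² = 0.00123374; data precision n/σ² = 1/25.7² = 0.00151403.
Posterior precision = 0.00123374 + 0.00151403 = 0.00274777, giving posterior SD = 1/√0.00274777 = 19.077.
Posterior mean = (0.00123374·235.26 + 0.00151403·219.2) / 0.00274777 = 226.411.

Posterior mean ≈ 226.411; posterior SD ≈ 19.077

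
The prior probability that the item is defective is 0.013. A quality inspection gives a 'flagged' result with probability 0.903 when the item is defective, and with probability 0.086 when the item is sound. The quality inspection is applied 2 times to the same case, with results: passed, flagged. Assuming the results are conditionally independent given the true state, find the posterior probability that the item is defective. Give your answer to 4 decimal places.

Posterior P(H) ≈ 0.0145

With H the event that the item is defective, the joint likelihood of the observed sequence is P(data|H) = 0.097·0.903 = 0.087591 and P(data|¬H) = 0.914·0.086 = 0.078604.
Bayes: P(H|data) = 0.013·0.087591 / (0.013·0.087591 + 0.987·0.078604) = 0.0011387/0.078721 = 0.0145.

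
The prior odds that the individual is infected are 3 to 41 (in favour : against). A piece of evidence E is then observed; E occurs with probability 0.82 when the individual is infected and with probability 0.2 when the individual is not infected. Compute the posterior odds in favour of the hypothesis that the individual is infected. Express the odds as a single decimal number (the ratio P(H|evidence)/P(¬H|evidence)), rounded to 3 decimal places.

Posterior odds ≈ 0.300

Prior odds = 3/41 = 0.073171. In log-odds, ln(0.073171) = -2.6150.
Add log likelihood ratio: ln(4.1000) = 1.4110.
Posterior log-odds = -1.2040, so posterior odds = exp(-1.2040) = 0.30000.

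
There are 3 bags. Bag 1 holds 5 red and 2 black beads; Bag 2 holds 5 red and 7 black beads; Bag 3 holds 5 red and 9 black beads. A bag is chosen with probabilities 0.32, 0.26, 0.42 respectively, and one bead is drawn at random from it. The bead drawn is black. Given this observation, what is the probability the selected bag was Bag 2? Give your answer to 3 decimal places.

P(black|Bag 1) = 0.2857; P(black|Bag 2) = 0.5833; P(black|Bag 3) = 0.6429.
Prior × likelihood for each source: 0.32·0.2857=0.09143, 0.26·0.5833=0.1517, 0.42·0.6429=0.2700. Summing gives P(black) = 0.51310.
P(Bag 2 | black) = 0.1517 / 0.51310 = 0.296.

Posterior probability ≈ 0.296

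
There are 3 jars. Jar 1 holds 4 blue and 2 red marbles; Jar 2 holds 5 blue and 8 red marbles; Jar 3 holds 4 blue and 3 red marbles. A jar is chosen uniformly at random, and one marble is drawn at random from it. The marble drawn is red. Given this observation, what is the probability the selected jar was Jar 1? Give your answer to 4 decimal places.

Posterior probability ≈ 0.2420

P(red|Jar 1) = 0.3333; P(red|Jar 2) = 0.6154; P(red|Jar 3) = 0.4286.
Prior × likelihood for each source: 0.333333·0.3333=0.1111, 0.333333·0.6154=0.2051, 0.333333·0.4286=0.1429. Summing gives P(red) = 0.45910.
P(Jar 1 | red) = 0.1111 / 0.45910 = 0.2420.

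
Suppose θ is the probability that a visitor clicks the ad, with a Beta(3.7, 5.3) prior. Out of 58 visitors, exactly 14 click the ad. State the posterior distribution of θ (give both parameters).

Posterior: Beta(17.7, 49.3)

The binomial likelihood is conjugate to the Beta prior: with 14 successes and 44 failures, the posterior is Beta(3.7+14, 5.3+44) = Beta(17.7, 49.3).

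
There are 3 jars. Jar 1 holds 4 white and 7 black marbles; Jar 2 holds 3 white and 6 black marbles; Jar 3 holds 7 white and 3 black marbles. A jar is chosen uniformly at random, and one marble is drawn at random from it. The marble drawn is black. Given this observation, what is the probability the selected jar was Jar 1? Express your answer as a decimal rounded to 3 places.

Posterior probability ≈ 0.397

Tabulate prior·likelihood by source: [1] prior 0.333333, lik 0.6364, product 0.2121; [2] prior 0.333333, lik 0.6667, product 0.2222; [3] prior 0.333333, lik 0.3, product 0.1000.
Normalizing constant = 0.53434; the posterior for Jar 1 is its product over the sum, 0.2121/0.53434 = 0.397.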